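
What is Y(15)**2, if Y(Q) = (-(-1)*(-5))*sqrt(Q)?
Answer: 375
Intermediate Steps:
Y(Q) = -5*sqrt(Q) (Y(Q) = (-1*5)*sqrt(Q) = -5*sqrt(Q))
Y(15)**2 = (-5*sqrt(15))**2 = 375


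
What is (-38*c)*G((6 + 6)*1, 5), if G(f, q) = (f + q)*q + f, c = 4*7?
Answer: -103208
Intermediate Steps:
c = 28
G(f, q) = f + q*(f + q) (G(f, q) = q*(f + q) + f = f + q*(f + q))
(-38*c)*G((6 + 6)*1, 5) = (-38*28)*((6 + 6)*1 + 5² + ((6 + 6)*1)*5) = -1064*(12*1 + 25 + (12*1)*5) = -1064*(12 + 25 + 12*5) = -1064*(12 + 25 + 60) = -1064*97 = -103208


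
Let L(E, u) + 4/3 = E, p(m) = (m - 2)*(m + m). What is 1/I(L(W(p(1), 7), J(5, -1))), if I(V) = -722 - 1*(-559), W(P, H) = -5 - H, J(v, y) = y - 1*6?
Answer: -1/163 ≈ -0.0061350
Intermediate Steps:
p(m) = 2*m*(-2 + m) (p(m) = (-2 + m)*(2*m) = 2*m*(-2 + m))
J(v, y) = -6 + y (J(v, y) = y - 6 = -6 + y)
L(E, u) = -4/3 + E
I(V) = -163 (I(V) = -722 + 559 = -163)
1/I(L(W(p(1), 7), J(5, -1))) = 1/(-163) = -1/163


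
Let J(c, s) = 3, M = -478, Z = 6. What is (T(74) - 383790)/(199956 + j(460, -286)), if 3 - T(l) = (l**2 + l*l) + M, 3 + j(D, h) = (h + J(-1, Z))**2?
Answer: -56323/40006 ≈ -1.4079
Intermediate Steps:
j(D, h) = -3 + (3 + h)**2 (j(D, h) = -3 + (h + 3)**2 = -3 + (3 + h)**2)
T(l) = 481 - 2*l**2 (T(l) = 3 - ((l**2 + l*l) - 478) = 3 - ((l**2 + l**2) - 478) = 3 - (2*l**2 - 478) = 3 - (-478 + 2*l**2) = 3 + (478 - 2*l**2) = 481 - 2*l**2)
(T(74) - 383790)/(199956 + j(460, -286)) = ((481 - 2*74**2) - 383790)/(199956 + (-3 + (3 - 286)**2)) = ((481 - 2*5476) - 383790)/(199956 + (-3 + (-283)**2)) = ((481 - 10952) - 383790)/(199956 + (-3 + 80089)) = (-10471 - 383790)/(199956 + 80086) = -394261/280042 = -394261*1/280042 = -56323/40006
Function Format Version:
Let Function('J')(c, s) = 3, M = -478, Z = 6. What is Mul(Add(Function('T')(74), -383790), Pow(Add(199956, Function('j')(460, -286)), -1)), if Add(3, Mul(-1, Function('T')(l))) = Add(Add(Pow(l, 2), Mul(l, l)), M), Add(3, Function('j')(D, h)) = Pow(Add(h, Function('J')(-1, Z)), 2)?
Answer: Rational(-56323, 40006) ≈ -1.4079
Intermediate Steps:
Function('j')(D, h) = Add(-3, Pow(Add(3, h), 2)) (Function('j')(D, h) = Add(-3, Pow(Add(h, 3), 2)) = Add(-3, Pow(Add(3, h), 2)))
Function('T')(l) = Add(481, Mul(-2, Pow(l, 2))) (Function('T')(l) = Add(3, Mul(-1, Add(Add(Pow(l, 2), Mul(l, l)), -478))) = Add(3, Mul(-1, Add(Add(Pow(l, 2), Pow(l, 2)), -478))) = Add(3, Mul(-1, Add(Mul(2, Pow(l, 2)), -478))) = Add(3, Mul(-1, Add(-478, Mul(2, Pow(l, 2))))) = Add(3, Add(478, Mul(-2, Pow(l, 2)))) = Add(481, Mul(-2, Pow(l, 2))))
Mul(Add(Function('T')(74), -383790), Pow(Add(199956, Function('j')(460, -286)), -1)) = Mul(Add(Add(481, Mul(-2, Pow(74, 2))), -383790), Pow(Add(199956, Add(-3, Pow(Add(3, -286), 2))), -1)) = Mul(Add(Add(481, Mul(-2, 5476)), -383790), Pow(Add(199956, Add(-3, Pow(-283, 2))), -1)) = Mul(Add(Add(481, -10952), -383790), Pow(Add(199956, Add(-3, 80089)), -1)) = Mul(Add(-10471, -383790), Pow(Add(199956, 80086), -1)) = Mul(-394261, Pow(280042, -1)) = Mul(-394261, Rational(1, 280042)) = Rational(-56323, 40006)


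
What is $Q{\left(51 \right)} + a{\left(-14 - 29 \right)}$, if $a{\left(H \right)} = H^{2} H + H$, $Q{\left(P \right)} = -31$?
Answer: $-79581$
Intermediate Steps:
$a{\left(H \right)} = H + H^{3}$ ($a{\left(H \right)} = H^{3} + H = H + H^{3}$)
$Q{\left(51 \right)} + a{\left(-14 - 29 \right)} = -31 + \left(\left(-14 - 29\right) + \left(-14 - 29\right)^{3}\right) = -31 + \left(-43 + \left(-43\right)^{3}\right) = -31 - 79550 = -79581$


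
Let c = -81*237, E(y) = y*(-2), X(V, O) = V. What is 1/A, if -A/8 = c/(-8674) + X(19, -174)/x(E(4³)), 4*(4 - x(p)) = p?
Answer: -39033/855898 ≈ -0.045605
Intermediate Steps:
E(y) = -2*y
c = -19197
x(p) = 4 - p/4
A = -855898/39033 (A = -8*(-19197/(-8674) + 19/(4 - (-1)*4³/2)) = -8*(-19197*(-1/8674) + 19/(4 - (-1)*64/2)) = -8*(19197/8674 + 19/(4 - ¼*(-128))) = -8*(19197/8674 + 19/(4 + 32)) = -8*(19197/8674 + 19/36) = -8*427949/156132 = -855898/39033 ≈ -21.928)
1/A = 1/(-855898/39033) = -39033/855898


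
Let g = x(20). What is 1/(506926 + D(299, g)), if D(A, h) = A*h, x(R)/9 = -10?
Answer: 1/480016 ≈ 2.0833e-6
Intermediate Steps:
x(R) = -90 (x(R) = 9*(-10) = -90)
g = -90
1/(506926 + D(299, g)) = 1/(506926 + 299*(-90)) = 1/(506926 - 26910) = 1/480016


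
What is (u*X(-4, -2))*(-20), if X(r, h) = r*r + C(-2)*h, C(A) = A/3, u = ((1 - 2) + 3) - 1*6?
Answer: 4160/3 ≈ 1386.7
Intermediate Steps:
u = -4 (u = (-1 + 3) - 6 = 2 - 6 = -4)
C(A) = A/3 (C(A) = A*(1/3) = A/3)
X(r, h) = r**2 - 2*h/3 (X(r, h) = r*r + ((1/3)*(-2))*h = r**2 - 2*h/3)
(u*X(-4, -2))*(-20) = -4*((-4)**2 - 2/3*(-2))*(-20) = -4*(16 + 4/3)*(-20) = -4*52/3*(-20) = -208/3*(-20) = 4160/3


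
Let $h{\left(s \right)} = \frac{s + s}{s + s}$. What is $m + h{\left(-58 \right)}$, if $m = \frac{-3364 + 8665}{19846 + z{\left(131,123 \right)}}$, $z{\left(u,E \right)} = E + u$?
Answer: $\frac{8467}{6700} \approx 1.2637$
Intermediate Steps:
$h{\left(s \right)} = 1$ ($h{\left(s \right)} = \frac{2 s}{2 s} = 2 s \frac{1}{2 s} = 1$)
$m = \frac{1767}{6700}$ ($m = \frac{-3364 + 8665}{19846 + \left(123 + 131\right)} = \frac{5301}{19846 + 254} = \frac{5301}{20100} = 5301 \cdot \frac{1}{20100} = \frac{1767}{6700} \approx 0.26373$)
$m + h{\left(-58 \right)} = \frac{1767}{6700} + 1 = \frac{8467}{6700}$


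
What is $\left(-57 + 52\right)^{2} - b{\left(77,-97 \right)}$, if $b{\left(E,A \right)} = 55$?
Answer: $-30$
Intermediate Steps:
$\left(-57 + 52\right)^{2} - b{\left(77,-97 \right)} = \left(-57 + 52\right)^{2} - 55 = \left(-5\right)^{2} - 55 = 25 - 55 = -30$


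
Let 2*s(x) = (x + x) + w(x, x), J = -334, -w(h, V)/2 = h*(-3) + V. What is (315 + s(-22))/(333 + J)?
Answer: -249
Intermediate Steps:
w(h, V) = -2*V + 6*h (w(h, V) = -2*(h*(-3) + V) = -2*(-3*h + V) = -2*(V - 3*h) = -2*V + 6*h)
s(x) = 3*x (s(x) = ((x + x) + (-2*x + 6*x))/2 = (2*x + 4*x)/2 = (6*x)/2 = 3*x)
(315 + s(-22))/(333 + J) = (315 + 3*(-22))/(333 - 334) = (315 - 66)/(-1) = 249*(-1) = -249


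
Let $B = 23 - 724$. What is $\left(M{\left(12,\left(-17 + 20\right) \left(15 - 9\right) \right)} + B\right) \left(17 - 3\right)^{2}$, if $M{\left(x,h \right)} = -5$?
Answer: $-138376$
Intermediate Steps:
$B = -701$
$\left(M{\left(12,\left(-17 + 20\right) \left(15 - 9\right) \right)} + B\right) \left(17 - 3\right)^{2} = \left(-5 - 701\right) \left(17 - 3\right)^{2} = - 706 \cdot 14^{2} = \left(-706\right) 196 = -138376$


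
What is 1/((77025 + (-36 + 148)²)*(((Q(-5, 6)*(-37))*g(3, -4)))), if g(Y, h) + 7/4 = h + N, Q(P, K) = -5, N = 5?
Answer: -4/49710795 ≈ -8.0465e-8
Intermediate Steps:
g(Y, h) = 13/4 + h (g(Y, h) = -7/4 + (h + 5) = -7/4 + (5 + h) = 13/4 + h)
1/((77025 + (-36 + 148)²)*(((Q(-5, 6)*(-37))*g(3, -4)))) = 1/((77025 + (-36 + 148)²)*(((-5*(-37))*(13/4 - 4)))) = 1/((77025 + 112²)*((185*(-¾)))) = 1/((77025 + 12544)*(-555/4)) = -4/555/89569 = (1/89569)*(-4/555) = -4/49710795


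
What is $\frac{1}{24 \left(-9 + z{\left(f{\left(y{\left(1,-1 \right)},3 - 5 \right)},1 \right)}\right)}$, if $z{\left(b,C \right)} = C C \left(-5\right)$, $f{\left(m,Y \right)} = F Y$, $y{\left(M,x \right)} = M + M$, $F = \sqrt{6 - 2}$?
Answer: $- \frac{1}{336} \approx -0.0029762$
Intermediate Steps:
$F = 2$ ($F = \sqrt{4} = 2$)
$y{\left(M,x \right)} = 2 M$
$f{\left(m,Y \right)} = 2 Y$
$z{\left(b,C \right)} = - 5 C^{2}$ ($z{\left(b,C \right)} = C^{2} \left(-5\right) = - 5 C^{2}$)
$\frac{1}{24 \left(-9 + z{\left(f{\left(y{\left(1,-1 \right)},3 - 5 \right)},1 \right)}\right)} = \frac{1}{24 \left(-9 - 5 \cdot 1^{2}\right)} = \frac{1}{24 \left(-9 - 5\right)} = \frac{1}{24 \left(-14\right)} = \frac{1}{-336} = - \frac{1}{336}$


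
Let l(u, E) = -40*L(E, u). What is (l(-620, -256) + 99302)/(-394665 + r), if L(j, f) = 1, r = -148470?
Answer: -99262/543135 ≈ -0.18276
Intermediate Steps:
l(u, E) = -40 (l(u, E) = -40*1 = -40)
(l(-620, -256) + 99302)/(-394665 + r) = (-40 + 99302)/(-394665 - 148470) = 99262/(-543135) = 99262*(-1/543135) = -99262/543135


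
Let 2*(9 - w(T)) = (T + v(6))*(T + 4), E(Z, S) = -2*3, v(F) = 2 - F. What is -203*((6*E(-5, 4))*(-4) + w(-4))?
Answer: -31059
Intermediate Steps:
E(Z, S) = -6
w(T) = 9 - (-4 + T)*(4 + T)/2 (w(T) = 9 - (T + (2 - 1*6))*(T + 4)/2 = 9 - (T + (2 - 6))*(4 + T)/2 = 9 - (T - 4)*(4 + T)/2 = 9 - (-4 + T)*(4 + T)/2)
-203*((6*E(-5, 4))*(-4) + w(-4)) = -203*((6*(-6))*(-4) + (17 - 1/2*(-4)**2)) = -203*(-36*(-4) + (17 - 1/2*16)) = -203*(144 + (17 - 8)) = -203*(144 + 9) = -203*153 = -31059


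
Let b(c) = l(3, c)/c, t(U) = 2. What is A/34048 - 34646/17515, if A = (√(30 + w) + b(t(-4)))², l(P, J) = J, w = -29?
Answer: -294889237/149087680 ≈ -1.9780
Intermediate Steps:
b(c) = 1 (b(c) = c/c = 1)
A = 4 (A = (√(30 - 29) + 1)² = (√1 + 1)² = (1 + 1)² = 2² = 4)
A/34048 - 34646/17515 = 4/34048 - 34646/17515 = 4*(1/34048) - 34646*1/17515 = 1/8512 - 34646/17515 = -294889237/149087680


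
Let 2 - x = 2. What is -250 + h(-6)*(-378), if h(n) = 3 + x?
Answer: -1384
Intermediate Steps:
x = 0 (x = 2 - 1*2 = 2 - 2 = 0)
h(n) = 3 (h(n) = 3 + 0 = 3)
-250 + h(-6)*(-378) = -250 + 3*(-378) = -250 - 1134 = -1384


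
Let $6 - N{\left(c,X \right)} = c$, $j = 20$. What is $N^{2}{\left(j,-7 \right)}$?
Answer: $196$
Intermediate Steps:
$N{\left(c,X \right)} = 6 - c$
$N^{2}{\left(j,-7 \right)} = \left(6 - 20\right)^{2} = \left(-14\right)^{2} = 196$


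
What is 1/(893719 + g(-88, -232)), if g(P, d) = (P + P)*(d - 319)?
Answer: 1/990695 ≈ 1.0094e-6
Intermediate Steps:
g(P, d) = 2*P*(-319 + d) (g(P, d) = (2*P)*(-319 + d) = 2*P*(-319 + d))
1/(893719 + g(-88, -232)) = 1/(893719 + 2*(-88)*(-319 - 232)) = 1/(893719 + 2*(-88)*(-551)) = 1/(893719 + 96976) = 1/990695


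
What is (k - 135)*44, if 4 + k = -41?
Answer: -7920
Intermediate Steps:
k = -45 (k = -4 - 41 = -45)
(k - 135)*44 = (-45 - 135)*44 = -180*44 = -7920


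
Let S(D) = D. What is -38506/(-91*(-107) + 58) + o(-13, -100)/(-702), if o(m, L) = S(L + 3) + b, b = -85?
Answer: -323699/88155 ≈ -3.6719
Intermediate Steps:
o(m, L) = -82 + L (o(m, L) = (L + 3) - 85 = (3 + L) - 85 = -82 + L)
-38506/(-91*(-107) + 58) + o(-13, -100)/(-702) = -38506/(-91*(-107) + 58) + (-82 - 100)/(-702) = -38506/(9737 + 58) - 182*(-1/702) = -38506/9795 + 7/27 = -323699/88155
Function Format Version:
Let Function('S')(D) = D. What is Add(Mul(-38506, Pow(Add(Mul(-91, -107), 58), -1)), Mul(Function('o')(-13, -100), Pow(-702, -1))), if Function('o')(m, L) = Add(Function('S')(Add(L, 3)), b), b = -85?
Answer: Rational(-323699, 88155) ≈ -3.6719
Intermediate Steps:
Function('o')(m, L) = Add(-82, L) (Function('o')(m, L) = Add(Add(L, 3), -85) = Add(Add(3, L), -85) = Add(-82, L))
Add(Mul(-38506, Pow(Add(Mul(-91, -107), 58), -1)), Mul(Function('o')(-13, -100), Pow(-702, -1))) = Add(Mul(-38506, Pow(Add(Mul(-91, -107), 58), -1)), Mul(Add(-82, -100), Pow(-702, -1))) = Add(Mul(-38506, Pow(Add(9737, 58), -1)), Mul(-182, Rational(-1, 702))) = Add(Mul(-38506, Pow(9795, -1)), Rational(7, 27)) = Add(Mul(-38506, Rational(1, 9795)), Rational(7, 27)) = Add(Rational(-38506, 9795), Rational(7, 27)) = Rational(-323699, 88155)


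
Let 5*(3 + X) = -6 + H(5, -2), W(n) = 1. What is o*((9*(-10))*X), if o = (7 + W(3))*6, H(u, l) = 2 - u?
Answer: 20736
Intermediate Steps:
X = -24/5 (X = -3 + (-6 + (2 - 1*5))/5 = -3 + (-6 + (2 - 5))/5 = -3 + (-6 - 3)/5 = -3 + (⅕)*(-9) = -3 - 9/5 = -24/5 ≈ -4.8000)
o = 48 (o = (7 + 1)*6 = 8*6 = 48)
o*((9*(-10))*X) = 48*((9*(-10))*(-24/5)) = 48*(-90*(-24/5)) = 48*432 = 20736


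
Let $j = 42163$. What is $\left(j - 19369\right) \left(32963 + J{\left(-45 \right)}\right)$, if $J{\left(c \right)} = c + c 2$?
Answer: $748281432$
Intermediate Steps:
$J{\left(c \right)} = 3 c$ ($J{\left(c \right)} = c + 2 c = 3 c$)
$\left(j - 19369\right) \left(32963 + J{\left(-45 \right)}\right) = \left(42163 - 19369\right) \left(32963 + 3 \left(-45\right)\right) = 22794 \left(32963 - 135\right) = 22794 \cdot 32828 = 748281432$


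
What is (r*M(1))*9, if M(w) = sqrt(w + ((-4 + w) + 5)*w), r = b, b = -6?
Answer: -54*sqrt(3) ≈ -93.531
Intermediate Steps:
r = -6
M(w) = sqrt(w + w*(1 + w)) (M(w) = sqrt(w + (1 + w)*w) = sqrt(w + w*(1 + w)))
(r*M(1))*9 = -6*sqrt(2 + 1)*9 = -6*sqrt(3)*9 = -54*sqrt(3)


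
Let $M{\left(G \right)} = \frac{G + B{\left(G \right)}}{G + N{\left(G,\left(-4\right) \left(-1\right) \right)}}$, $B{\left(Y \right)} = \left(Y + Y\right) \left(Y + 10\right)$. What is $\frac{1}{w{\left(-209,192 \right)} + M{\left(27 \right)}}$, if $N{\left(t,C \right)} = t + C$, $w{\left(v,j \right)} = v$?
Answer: $- \frac{58}{10097} \approx -0.0057443$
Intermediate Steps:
$N{\left(t,C \right)} = C + t$
$B{\left(Y \right)} = 2 Y \left(10 + Y\right)$
$M{\left(G \right)} = \frac{G + 2 G \left(10 + G\right)}{4 + 2 G}$ ($M{\left(G \right)} = \frac{G + 2 G \left(10 + G\right)}{G + \left(\left(-4\right) \left(-1\right) + G\right)} = \frac{G + 2 G \left(10 + G\right)}{G + \left(4 + G\right)} = \frac{G + 2 G \left(10 + G\right)}{4 + 2 G}$)
$\frac{1}{w{\left(-209,192 \right)} + M{\left(27 \right)}} = \frac{1}{-209 + \frac{1}{2} \cdot 27 \frac{1}{2 + 27} \left(21 + 2 \cdot 27\right)} = \frac{1}{-209 + \frac{1}{2} \cdot 27 \cdot \frac{1}{29} \left(21 + 54\right)} = \frac{1}{-209 + \frac{1}{2} \cdot 27 \cdot \frac{1}{29} \cdot 75} = \frac{1}{-209 + \frac{2025}{58}} = \frac{1}{- \frac{10097}{58}} = - \frac{58}{10097}$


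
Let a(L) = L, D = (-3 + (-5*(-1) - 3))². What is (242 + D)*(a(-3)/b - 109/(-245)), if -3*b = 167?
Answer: 4959144/40915 ≈ 121.21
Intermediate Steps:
b = -167/3 (b = -⅓*167 = -167/3 ≈ -55.667)
D = 1 (D = (-3 + (5 - 3))² = (-3 + 2)² = (-1)² = 1)
(242 + D)*(a(-3)/b - 109/(-245)) = (242 + 1)*(-3/(-167/3) - 109/(-245)) = 243*(-3*(-3/167) - 109*(-1/245)) = 243*(9/167 + 109/245) = 243*(20408/40915) = 4959144/40915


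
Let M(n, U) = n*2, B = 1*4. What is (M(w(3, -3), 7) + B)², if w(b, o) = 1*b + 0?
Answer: 100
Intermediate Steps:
B = 4
w(b, o) = b (w(b, o) = b + 0 = b)
M(n, U) = 2*n
(M(w(3, -3), 7) + B)² = (2*3 + 4)² = (6 + 4)² = 10² = 100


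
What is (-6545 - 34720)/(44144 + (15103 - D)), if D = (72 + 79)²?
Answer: -41265/36446 ≈ -1.1322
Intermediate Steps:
D = 22801 (D = 151² = 22801)
(-6545 - 34720)/(44144 + (15103 - D)) = (-6545 - 34720)/(44144 + (15103 - 1*22801)) = -41265/(44144 + (15103 - 22801)) = -41265/(44144 - 7698) = -41265/36446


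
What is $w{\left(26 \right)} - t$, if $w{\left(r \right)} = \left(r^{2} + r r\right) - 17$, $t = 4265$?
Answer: $-2930$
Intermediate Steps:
$w{\left(r \right)} = -17 + 2 r^{2}$ ($w{\left(r \right)} = \left(r^{2} + r^{2}\right) - 17 = 2 r^{2} - 17 = -17 + 2 r^{2}$)
$w{\left(26 \right)} - t = \left(-17 + 2 \cdot 26^{2}\right) - 4265 = \left(-17 + 2 \cdot 676\right) - 4265 = \left(-17 + 1352\right) - 4265 = 1335 - 4265 = -2930$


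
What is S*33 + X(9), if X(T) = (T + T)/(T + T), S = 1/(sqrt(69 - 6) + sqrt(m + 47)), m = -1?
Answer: (33 + sqrt(46) + 3*sqrt(7))/(sqrt(46) + 3*sqrt(7)) ≈ 3.2419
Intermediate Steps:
S = 1/(sqrt(46) + 3*sqrt(7)) (S = 1/(sqrt(69 - 6) + sqrt(-1 + 47)) = 1/(sqrt(63) + sqrt(46)) = 1/(3*sqrt(7) + sqrt(46)) = 1/(sqrt(46) + 3*sqrt(7)) ≈ 0.067937)
X(T) = 1 (X(T) = (2*T)/((2*T)) = (2*T)*(1/(2*T)) = 1)
S*33 + X(9) = 33/(sqrt(46) + 3*sqrt(7)) + 1 = 1 + 33/(sqrt(46) + 3*sqrt(7))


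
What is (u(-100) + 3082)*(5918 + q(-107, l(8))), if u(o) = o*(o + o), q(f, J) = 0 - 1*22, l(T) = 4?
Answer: 136091472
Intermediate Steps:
q(f, J) = -22 (q(f, J) = 0 - 22 = -22)
u(o) = 2*o² (u(o) = o*(2*o) = 2*o²)
(u(-100) + 3082)*(5918 + q(-107, l(8))) = (2*(-100)² + 3082)*(5918 - 22) = (2*10000 + 3082)*5896 = (20000 + 3082)*5896 = 23082*5896 = 136091472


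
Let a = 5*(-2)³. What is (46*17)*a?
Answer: -31280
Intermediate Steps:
a = -40 (a = 5*(-8) = -40)
(46*17)*a = (46*17)*(-40) = 782*(-40) = -31280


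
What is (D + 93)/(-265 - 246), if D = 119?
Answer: -212/511 ≈ -0.41487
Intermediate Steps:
(D + 93)/(-265 - 246) = (119 + 93)/(-265 - 246) = 212/(-511) = 212*(-1/511) = -212/511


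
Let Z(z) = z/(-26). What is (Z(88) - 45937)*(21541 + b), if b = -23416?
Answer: 1119796875/13 ≈ 8.6138e+7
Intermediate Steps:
Z(z) = -z/26 (Z(z) = z*(-1/26) = -z/26)
(Z(88) - 45937)*(21541 + b) = (-1/26*88 - 45937)*(21541 - 23416) = (-44/13 - 45937)*(-1875) = -597225/13*(-1875) = 1119796875/13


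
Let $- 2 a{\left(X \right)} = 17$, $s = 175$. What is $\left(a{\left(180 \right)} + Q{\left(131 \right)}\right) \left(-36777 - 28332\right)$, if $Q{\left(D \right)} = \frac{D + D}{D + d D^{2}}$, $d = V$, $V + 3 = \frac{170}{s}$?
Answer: $\frac{5132607579}{9266} \approx 5.5392 \cdot 10^{5}$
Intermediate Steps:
$V = - \frac{71}{35}$ ($V = -3 + \frac{170}{175} = -3 + 170 \cdot \frac{1}{175} = -3 + \frac{34}{35} = - \frac{71}{35} \approx -2.0286$)
$a{\left(X \right)} = - \frac{17}{2}$ ($a{\left(X \right)} = \left(- \frac{1}{2}\right) 17 = - \frac{17}{2}$)
$d = - \frac{71}{35} \approx -2.0286$
$Q{\left(D \right)} = \frac{2 D}{D - \frac{71 D^{2}}{35}}$ ($Q{\left(D \right)} = \frac{D + D}{D - \frac{71 D^{2}}{35}} = \frac{2 D}{D - \frac{71 D^{2}}{35}}$)
$\left(a{\left(180 \right)} + Q{\left(131 \right)}\right) \left(-36777 - 28332\right) = \left(- \frac{17}{2} - \frac{70}{-35 + 71 \cdot 131}\right) \left(-36777 - 28332\right) = \left(- \frac{17}{2} - \frac{70}{-35 + 9301}\right) \left(-65109\right) = \left(- \frac{17}{2} - \frac{70}{9266}\right) \left(-65109\right) = \left(- \frac{17}{2} - \frac{35}{4633}\right) \left(-65109\right) = \left(- \frac{78831}{9266}\right) \left(-65109\right) = \frac{5132607579}{9266}$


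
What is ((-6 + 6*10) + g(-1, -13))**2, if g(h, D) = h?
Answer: 2809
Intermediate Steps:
((-6 + 6*10) + g(-1, -13))**2 = ((-6 + 6*10) - 1)**2 = ((-6 + 60) - 1)**2 = (54 - 1)**2 = 53**2 = 2809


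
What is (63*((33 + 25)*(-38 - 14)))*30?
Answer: -5700240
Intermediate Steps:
(63*((33 + 25)*(-38 - 14)))*30 = (63*(58*(-52)))*30 = (63*(-3016))*30 = -190008*30 = -5700240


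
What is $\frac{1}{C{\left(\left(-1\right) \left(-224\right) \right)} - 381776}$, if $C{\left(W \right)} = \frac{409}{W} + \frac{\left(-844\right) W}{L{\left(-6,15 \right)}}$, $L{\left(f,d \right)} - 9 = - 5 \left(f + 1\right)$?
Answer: $- \frac{3808}{1474970327} \approx -2.5817 \cdot 10^{-6}$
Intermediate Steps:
$L{\left(f,d \right)} = 4 - 5 f$ ($L{\left(f,d \right)} = 9 - 5 \left(f + 1\right) = 9 - 5 \left(1 + f\right) = 9 - \left(5 + 5 f\right) = 4 - 5 f$)
$C{\left(W \right)} = \frac{409}{W} - \frac{422 W}{17}$ ($C{\left(W \right)} = \frac{409}{W} + \frac{\left(-844\right) W}{4 - -30} = \frac{409}{W} + \frac{\left(-844\right) W}{4 + 30} = \frac{409}{W} + \frac{\left(-844\right) W}{34} = \frac{409}{W} + - 844 W \frac{1}{34} = \frac{409}{W} - \frac{422 W}{17}$)
$\frac{1}{C{\left(\left(-1\right) \left(-224\right) \right)} - 381776} = \frac{1}{\left(\frac{409}{\left(-1\right) \left(-224\right)} - \frac{422 \left(\left(-1\right) \left(-224\right)\right)}{17}\right) - 381776} = \frac{1}{\left(\frac{409}{224} - \frac{94528}{17}\right) - 381776} = \frac{1}{- \frac{21167319}{3808} - 381776} = \frac{1}{- \frac{1474970327}{3808}} = - \frac{3808}{1474970327}$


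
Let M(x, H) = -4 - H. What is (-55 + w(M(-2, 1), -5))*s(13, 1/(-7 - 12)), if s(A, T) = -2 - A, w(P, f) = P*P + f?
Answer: 525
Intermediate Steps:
w(P, f) = f + P**2 (w(P, f) = P**2 + f = f + P**2)
(-55 + w(M(-2, 1), -5))*s(13, 1/(-7 - 12)) = (-55 + (-5 + (-4 - 1*1)**2))*(-2 - 1*13) = (-55 + (-5 + (-4 - 1)**2))*(-2 - 13) = (-55 + (-5 + (-5)**2))*(-15) = (-55 + (-5 + 25))*(-15) = (-55 + 20)*(-15) = -35*(-15) = 525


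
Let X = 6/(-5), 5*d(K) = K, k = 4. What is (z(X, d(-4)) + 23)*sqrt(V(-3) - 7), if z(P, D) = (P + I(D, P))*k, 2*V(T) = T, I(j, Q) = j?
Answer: 15*I*sqrt(34)/2 ≈ 43.732*I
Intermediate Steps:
d(K) = K/5
V(T) = T/2
X = -6/5 (X = 6*(-1/5) = -6/5 ≈ -1.2000)
z(P, D) = 4*D + 4*P (z(P, D) = (P + D)*4 = (D + P)*4 = 4*D + 4*P)
(z(X, d(-4)) + 23)*sqrt(V(-3) - 7) = ((4*((1/5)*(-4)) + 4*(-6/5)) + 23)*sqrt((1/2)*(-3) - 7) = ((4*(-4/5) - 24/5) + 23)*sqrt(-3/2 - 7) = ((-16/5 - 24/5) + 23)*sqrt(-17/2) = (-8 + 23)*(I*sqrt(34)/2) = 15*(I*sqrt(34)/2) = 15*I*sqrt(34)/2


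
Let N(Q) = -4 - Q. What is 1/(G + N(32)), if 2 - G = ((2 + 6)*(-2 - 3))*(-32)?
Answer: -1/1314 ≈ -0.00076103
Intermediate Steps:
G = -1278 (G = 2 - (2 + 6)*(-2 - 3)*(-32) = 2 - 8*(-5)*(-32) = 2 - (-40)*(-32) = 2 - 1*1280 = 2 - 1280 = -1278)
1/(G + N(32)) = 1/(-1278 + (-4 - 1*32)) = 1/(-1278 + (-4 - 32)) = 1/(-1278 - 36) = 1/(-1314) = -1/1314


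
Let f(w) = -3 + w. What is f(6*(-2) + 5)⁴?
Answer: 10000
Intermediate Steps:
f(6*(-2) + 5)⁴ = (-3 + (6*(-2) + 5))⁴ = (-3 + (-12 + 5))⁴ = (-3 - 7)⁴ = (-10)⁴ = 10000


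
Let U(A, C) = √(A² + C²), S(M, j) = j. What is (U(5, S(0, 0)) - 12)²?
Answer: 49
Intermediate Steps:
(U(5, S(0, 0)) - 12)² = (√(5² + 0²) - 12)² = (√(25 + 0) - 12)² = (√25 - 12)² = (5 - 12)² = (-7)² = 49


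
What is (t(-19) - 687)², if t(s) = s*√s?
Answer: 465110 + 26106*I*√19 ≈ 4.6511e+5 + 1.1379e+5*I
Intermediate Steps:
t(s) = s^(3/2)
(t(-19) - 687)² = ((-19)^(3/2) - 687)² = (-19*I*√19 - 687)² = (-687 - 19*I*√19)²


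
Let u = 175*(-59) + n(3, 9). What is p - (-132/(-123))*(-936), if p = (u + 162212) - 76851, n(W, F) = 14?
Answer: 3118234/41 ≈ 76055.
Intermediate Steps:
u = -10311 (u = 175*(-59) + 14 = -10325 + 14 = -10311)
p = 75050 (p = (-10311 + 162212) - 76851 = 151901 - 76851 = 75050)
p - (-132/(-123))*(-936) = 75050 - (-132/(-123))*(-936) = 75050 - (-132*(-1/123))*(-936) = 75050 - 44*(-936)/41 = 75050 - 1*(-41184/41) = 75050 + 41184/41 = 3118234/41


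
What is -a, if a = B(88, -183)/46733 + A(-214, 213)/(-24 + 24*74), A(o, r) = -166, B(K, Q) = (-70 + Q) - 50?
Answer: 4144267/40938108 ≈ 0.10123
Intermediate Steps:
B(K, Q) = -120 + Q
a = -4144267/40938108 (a = (-120 - 183)/46733 - 166/(-24 + 24*74) = -303*1/46733 - 166/(-24 + 1776) = -303/46733 - 166/1752 = -303/46733 - 166*1/1752 = -303/46733 - 83/876 = -4144267/40938108 ≈ -0.10123)
-a = -1*(-4144267/40938108) = 4144267/40938108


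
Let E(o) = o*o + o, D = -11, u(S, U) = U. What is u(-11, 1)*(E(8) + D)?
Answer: 61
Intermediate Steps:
E(o) = o + o² (E(o) = o² + o = o + o²)
u(-11, 1)*(E(8) + D) = 1*(8*(1 + 8) - 11) = 1*(8*9 - 11) = 1*(72 - 11) = 1*61 = 61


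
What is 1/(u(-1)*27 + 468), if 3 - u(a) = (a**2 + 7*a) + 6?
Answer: 1/549 ≈ 0.0018215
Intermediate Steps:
u(a) = -3 - a**2 - 7*a (u(a) = 3 - ((a**2 + 7*a) + 6) = 3 - (6 + a**2 + 7*a) = 3 + (-6 - a**2 - 7*a) = -3 - a**2 - 7*a)
1/(u(-1)*27 + 468) = 1/((-3 - 1*(-1)**2 - 7*(-1))*27 + 468) = 1/((-3 - 1*1 + 7)*27 + 468) = 1/((-3 - 1 + 7)*27 + 468) = 1/(3*27 + 468) = 1/(81 + 468) = 1/549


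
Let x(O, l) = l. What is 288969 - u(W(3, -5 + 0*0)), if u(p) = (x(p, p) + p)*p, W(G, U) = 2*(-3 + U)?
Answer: 288457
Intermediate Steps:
W(G, U) = -6 + 2*U
u(p) = 2*p**2 (u(p) = (p + p)*p = (2*p)*p = 2*p**2)
288969 - u(W(3, -5 + 0*0)) = 288969 - 2*(-6 + 2*(-5 + 0*0))**2 = 288969 - 2*(-6 + 2*(-5 + 0))**2 = 288969 - 2*(-6 + 2*(-5))**2 = 288969 - 2*(-6 - 10)**2 = 288969 - 2*(-16)**2 = 288969 - 2*256 = 288969 - 1*512 = 288969 - 512 = 288457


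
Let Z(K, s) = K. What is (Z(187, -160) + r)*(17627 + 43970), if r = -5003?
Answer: -296651152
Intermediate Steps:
(Z(187, -160) + r)*(17627 + 43970) = (187 - 5003)*(17627 + 43970) = -4816*61597 = -296651152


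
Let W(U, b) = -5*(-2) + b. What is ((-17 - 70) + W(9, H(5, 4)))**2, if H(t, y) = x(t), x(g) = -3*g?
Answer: 8464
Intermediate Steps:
H(t, y) = -3*t
W(U, b) = 10 + b
((-17 - 70) + W(9, H(5, 4)))**2 = ((-17 - 70) + (10 - 3*5))**2 = (-87 + (10 - 15))**2 = (-87 - 5)**2 = (-92)**2 = 8464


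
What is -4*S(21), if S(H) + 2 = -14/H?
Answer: 32/3 ≈ 10.667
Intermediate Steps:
S(H) = -2 - 14/H
-4*S(21) = -4*(-2 - 14/21) = -4*(-2 - 14*1/21) = -4*(-2 - 2/3) = -4*(-8/3) = 32/3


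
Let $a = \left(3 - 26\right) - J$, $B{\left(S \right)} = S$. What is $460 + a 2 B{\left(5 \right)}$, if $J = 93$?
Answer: $-700$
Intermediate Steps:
$a = -116$ ($a = \left(3 - 26\right) - 93 = -23 - 93 = -116$)
$460 + a 2 B{\left(5 \right)} = 460 - 116 \cdot 2 \cdot 5 = 460 - 1160 = -700$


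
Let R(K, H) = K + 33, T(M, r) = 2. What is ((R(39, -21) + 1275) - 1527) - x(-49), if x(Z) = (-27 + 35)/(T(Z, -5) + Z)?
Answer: -8452/47 ≈ -179.83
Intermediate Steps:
R(K, H) = 33 + K
x(Z) = 8/(2 + Z) (x(Z) = (-27 + 35)/(2 + Z) = 8/(2 + Z))
((R(39, -21) + 1275) - 1527) - x(-49) = (((33 + 39) + 1275) - 1527) - 8/(2 - 49) = ((72 + 1275) - 1527) - 8/(-47) = (1347 - 1527) - 8*(-1)/47 = -180 - 1*(-8/47) = -180 + 8/47 = -8452/47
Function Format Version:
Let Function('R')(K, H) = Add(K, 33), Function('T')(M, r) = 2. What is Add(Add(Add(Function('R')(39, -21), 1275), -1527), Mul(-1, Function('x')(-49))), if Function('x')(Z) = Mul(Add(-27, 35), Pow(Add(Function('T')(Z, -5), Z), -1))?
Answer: Rational(-8452, 47) ≈ -179.83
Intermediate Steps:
Function('R')(K, H) = Add(33, K)
Function('x')(Z) = Mul(8, Pow(Add(2, Z), -1)) (Function('x')(Z) = Mul(Add(-27, 35), Pow(Add(2, Z), -1)) = Mul(8, Pow(Add(2, Z), -1)))
Add(Add(Add(Function('R')(39, -21), 1275), -1527), Mul(-1, Function('x')(-49))) = Add(Add(Add(Add(33, 39), 1275), -1527), Mul(-1, Mul(8, Pow(Add(2, -49), -1)))) = Add(Add(Add(72, 1275), -1527), Mul(-1, Mul(8, Pow(-47, -1)))) = Add(Add(1347, -1527), Mul(-1, Mul(8, Rational(-1, 47)))) = Add(-180, Mul(-1, Rational(-8, 47))) = Add(-180, Rational(8, 47)) = Rational(-8452, 47)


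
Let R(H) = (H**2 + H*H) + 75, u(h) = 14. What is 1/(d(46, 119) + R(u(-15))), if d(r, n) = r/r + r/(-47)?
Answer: 47/21950 ≈ 0.0021412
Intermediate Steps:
R(H) = 75 + 2*H**2 (R(H) = (H**2 + H**2) + 75 = 2*H**2 + 75 = 75 + 2*H**2)
d(r, n) = 1 - r/47 (d(r, n) = 1 + r*(-1/47) = 1 - r/47)
1/(d(46, 119) + R(u(-15))) = 1/((1 - 1/47*46) + (75 + 2*14**2)) = 1/((1 - 46/47) + (75 + 2*196)) = 1/(1/47 + (75 + 392)) = 1/(1/47 + 467) = 1/(21950/47) = 47/21950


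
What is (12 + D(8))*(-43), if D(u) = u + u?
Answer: -1204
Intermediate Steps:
D(u) = 2*u
(12 + D(8))*(-43) = (12 + 2*8)*(-43) = (12 + 16)*(-43) = 28*(-43) = -1204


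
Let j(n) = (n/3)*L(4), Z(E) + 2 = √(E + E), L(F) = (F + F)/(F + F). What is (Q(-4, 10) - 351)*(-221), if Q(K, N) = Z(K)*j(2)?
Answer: 233597/3 - 884*I*√2/3 ≈ 77866.0 - 416.72*I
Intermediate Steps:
L(F) = 1 (L(F) = (2*F)/((2*F)) = (2*F)*(1/(2*F)) = 1)
Z(E) = -2 + √2*√E (Z(E) = -2 + √(E + E) = -2 + √(2*E) = -2 + √2*√E)
j(n) = n/3 (j(n) = (n/3)*1 = n/3)
Q(K, N) = -4/3 + 2*√2*√K/3 (Q(K, N) = (-2 + √2*√K)*((⅓)*2) = (-2 + √2*√K)*(⅔) = -4/3 + 2*√2*√K/3)
(Q(-4, 10) - 351)*(-221) = ((-4/3 + 2*√2*√(-4)/3) - 351)*(-221) = ((-4/3 + 2*√2*(2*I)/3) - 351)*(-221) = ((-4/3 + 4*I*√2/3) - 351)*(-221) = (-1057/3 + 4*I*√2/3)*(-221) = 233597/3 - 884*I*√2/3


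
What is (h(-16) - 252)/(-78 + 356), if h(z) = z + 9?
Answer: -259/278 ≈ -0.93165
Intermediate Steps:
h(z) = 9 + z
(h(-16) - 252)/(-78 + 356) = ((9 - 16) - 252)/(-78 + 356) = (-7 - 252)/278 = -259*1/278 = -259/278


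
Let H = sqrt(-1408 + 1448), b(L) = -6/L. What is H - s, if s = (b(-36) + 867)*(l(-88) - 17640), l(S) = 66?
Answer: 15239587 + 2*sqrt(10) ≈ 1.5240e+7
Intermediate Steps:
s = -15239587 (s = (-6/(-36) + 867)*(66 - 17640) = (-6*(-1/36) + 867)*(-17574) = (1/6 + 867)*(-17574) = (5203/6)*(-17574) = -15239587)
H = 2*sqrt(10) (H = sqrt(40) = 2*sqrt(10) ≈ 6.3246)
H - s = 2*sqrt(10) - 1*(-15239587) = 2*sqrt(10) + 15239587 = 15239587 + 2*sqrt(10)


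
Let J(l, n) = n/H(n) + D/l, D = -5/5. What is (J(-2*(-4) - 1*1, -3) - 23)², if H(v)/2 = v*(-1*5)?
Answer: 2647129/4900 ≈ 540.23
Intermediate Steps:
H(v) = -10*v (H(v) = 2*(v*(-1*5)) = 2*(v*(-5)) = 2*(-5*v) = -10*v)
D = -1 (D = -5*⅕ = -1)
J(l, n) = -⅒ - 1/l (J(l, n) = n/((-10*n)) - 1/l = n*(-1/(10*n)) - 1/l = -⅒ - 1/l)
(J(-2*(-4) - 1*1, -3) - 23)² = ((-10 - (-2*(-4) - 1*1))/(10*(-2*(-4) - 1*1)) - 23)² = ((-10 - (8 - 1))/(10*(8 - 1)) - 23)² = ((⅒)*(-10 - 1*7)/7 - 23)² = ((⅒)*(⅐)*(-10 - 7) - 23)² = ((⅒)*(⅐)*(-17) - 23)² = (-17/70 - 23)² = (-1627/70)² = 2647129/4900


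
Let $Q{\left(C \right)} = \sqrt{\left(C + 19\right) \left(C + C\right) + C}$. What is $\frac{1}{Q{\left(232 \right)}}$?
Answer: $\frac{\sqrt{29174}}{58348} \approx 0.0029273$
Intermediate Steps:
$Q{\left(C \right)} = \sqrt{C + 2 C \left(19 + C\right)}$ ($Q{\left(C \right)} = \sqrt{\left(19 + C\right) 2 C + C} = \sqrt{2 C \left(19 + C\right) + C} = \sqrt{C + 2 C \left(19 + C\right)}$)
$\frac{1}{Q{\left(232 \right)}} = \frac{1}{\sqrt{232 \left(39 + 2 \cdot 232\right)}} = \frac{1}{\sqrt{232 \left(39 + 464\right)}} = \frac{1}{\sqrt{232 \cdot 503}} = \frac{1}{\sqrt{116696}} = \frac{1}{2 \sqrt{29174}} = \frac{\sqrt{29174}}{58348}$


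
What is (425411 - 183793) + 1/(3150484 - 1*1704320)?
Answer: 349419253353/1446164 ≈ 2.4162e+5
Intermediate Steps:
(425411 - 183793) + 1/(3150484 - 1*1704320) = 241618 + 1/(3150484 - 1704320) = 241618 + 1/1446164 = 349419253353/1446164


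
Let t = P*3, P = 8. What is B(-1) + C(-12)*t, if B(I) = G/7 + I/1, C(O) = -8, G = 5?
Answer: -1346/7 ≈ -192.29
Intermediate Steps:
t = 24 (t = 8*3 = 24)
B(I) = 5/7 + I (B(I) = 5/7 + I/1 = 5*(⅐) + I*1 = 5/7 + I)
B(-1) + C(-12)*t = (5/7 - 1) - 8*24 = -2/7 - 192 = -1346/7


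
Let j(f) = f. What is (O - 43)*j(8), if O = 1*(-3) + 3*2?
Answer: -320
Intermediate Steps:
O = 3 (O = -3 + 6 = 3)
(O - 43)*j(8) = (3 - 43)*8 = -40*8 = -320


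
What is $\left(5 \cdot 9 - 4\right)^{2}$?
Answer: $1681$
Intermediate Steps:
$\left(5 \cdot 9 - 4\right)^{2} = \left(45 - 4\right)^{2} = 41^{2} = 1681$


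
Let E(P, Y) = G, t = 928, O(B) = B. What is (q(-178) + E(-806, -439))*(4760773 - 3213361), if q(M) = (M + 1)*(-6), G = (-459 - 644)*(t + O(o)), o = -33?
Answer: -1525938563676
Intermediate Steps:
G = -987185 (G = (-459 - 644)*(928 - 33) = -1103*895 = -987185)
E(P, Y) = -987185
q(M) = -6 - 6*M (q(M) = (1 + M)*(-6) = -6 - 6*M)
(q(-178) + E(-806, -439))*(4760773 - 3213361) = ((-6 - 6*(-178)) - 987185)*(4760773 - 3213361) = ((-6 + 1068) - 987185)*1547412 = (1062 - 987185)*1547412 = -986123*1547412 = -1525938563676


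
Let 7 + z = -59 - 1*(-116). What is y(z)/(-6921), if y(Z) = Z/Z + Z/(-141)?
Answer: -91/975861 ≈ -9.3251e-5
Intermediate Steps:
z = 50 (z = -7 + (-59 - 1*(-116)) = -7 + (-59 + 116) = -7 + 57 = 50)
y(Z) = 1 - Z/141 (y(Z) = 1 + Z*(-1/141) = 1 - Z/141)
y(z)/(-6921) = (1 - 1/141*50)/(-6921) = (1 - 50/141)*(-1/6921) = (91/141)*(-1/6921) = -91/975861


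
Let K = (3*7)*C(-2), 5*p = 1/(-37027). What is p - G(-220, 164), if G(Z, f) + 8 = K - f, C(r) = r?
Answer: 39618889/185135 ≈ 214.00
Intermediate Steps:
p = -1/185135 (p = (⅕)/(-37027) = (⅕)*(-1/37027) = -1/185135 ≈ -5.4015e-6)
K = -42 (K = (3*7)*(-2) = 21*(-2) = -42)
G(Z, f) = -50 - f (G(Z, f) = -8 + (-42 - f) = -50 - f)
p - G(-220, 164) = -1/185135 - (-50 - 1*164) = -1/185135 - (-50 - 164) = -1/185135 - 1*(-214) = -1/185135 + 214 = 39618889/185135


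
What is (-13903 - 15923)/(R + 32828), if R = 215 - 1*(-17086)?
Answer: -29826/50129 ≈ -0.59499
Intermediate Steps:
R = 17301 (R = 215 + 17086 = 17301)
(-13903 - 15923)/(R + 32828) = (-13903 - 15923)/(17301 + 32828) = -29826/50129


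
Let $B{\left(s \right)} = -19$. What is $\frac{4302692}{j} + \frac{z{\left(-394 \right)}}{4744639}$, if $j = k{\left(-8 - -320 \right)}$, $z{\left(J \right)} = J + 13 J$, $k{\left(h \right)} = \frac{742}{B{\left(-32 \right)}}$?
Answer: $- \frac{193939844594222}{1760261069} \approx -1.1018 \cdot 10^{5}$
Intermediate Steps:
$k{\left(h \right)} = - \frac{742}{19}$ ($k{\left(h \right)} = \frac{742}{-19} = 742 \left(- \frac{1}{19}\right) = - \frac{742}{19}$)
$z{\left(J \right)} = 14 J$
$j = - \frac{742}{19} \approx -39.053$
$\frac{4302692}{j} + \frac{z{\left(-394 \right)}}{4744639} = \frac{4302692}{- \frac{742}{19}} + \frac{14 \left(-394\right)}{4744639} = 4302692 \left(- \frac{19}{742}\right) - \frac{5516}{4744639} = - \frac{40875574}{371} - \frac{5516}{4744639} = - \frac{193939844594222}{1760261069}$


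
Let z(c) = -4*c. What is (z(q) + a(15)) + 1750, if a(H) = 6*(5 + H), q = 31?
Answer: 1746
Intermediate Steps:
a(H) = 30 + 6*H
(z(q) + a(15)) + 1750 = (-4*31 + (30 + 6*15)) + 1750 = (-124 + (30 + 90)) + 1750 = (-124 + 120) + 1750 = -4 + 1750 = 1746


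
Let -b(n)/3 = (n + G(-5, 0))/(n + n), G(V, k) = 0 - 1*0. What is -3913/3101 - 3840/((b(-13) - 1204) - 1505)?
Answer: 123967/800501 ≈ 0.15486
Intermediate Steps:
G(V, k) = 0 (G(V, k) = 0 + 0 = 0)
b(n) = -3/2 (b(n) = -3*(n + 0)/(n + n) = -3*n/(2*n) = -3*n*1/(2*n) = -3*1/2 = -3/2)
-3913/3101 - 3840/((b(-13) - 1204) - 1505) = -3913/3101 - 3840/((-3/2 - 1204) - 1505) = -3913*1/3101 - 3840/(-2411/2 - 1505) = -559/443 - 3840/(-5421/2) = -559/443 - 3840*(-2/5421) = -559/443 + 2560/1807 = 123967/800501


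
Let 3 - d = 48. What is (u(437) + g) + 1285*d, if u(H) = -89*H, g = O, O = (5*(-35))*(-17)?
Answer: -93743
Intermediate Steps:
O = 2975 (O = -175*(-17) = 2975)
d = -45 (d = 3 - 1*48 = 3 - 48 = -45)
g = 2975
(u(437) + g) + 1285*d = (-89*437 + 2975) + 1285*(-45) = (-38893 + 2975) - 57825 = -35918 - 57825 = -93743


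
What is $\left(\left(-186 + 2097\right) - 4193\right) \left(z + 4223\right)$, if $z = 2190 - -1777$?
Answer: $-18689580$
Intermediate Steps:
$z = 3967$ ($z = 2190 + 1777 = 3967$)
$\left(\left(-186 + 2097\right) - 4193\right) \left(z + 4223\right) = \left(\left(-186 + 2097\right) - 4193\right) \left(3967 + 4223\right) = \left(1911 - 4193\right) 8190 = \left(-2282\right) 8190 = -18689580$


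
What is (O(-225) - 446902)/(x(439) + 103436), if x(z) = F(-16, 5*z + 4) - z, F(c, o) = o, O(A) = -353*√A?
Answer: -223451/52598 - 5295*I/105196 ≈ -4.2483 - 0.050335*I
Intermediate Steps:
x(z) = 4 + 4*z (x(z) = (5*z + 4) - z = (4 + 5*z) - z = 4 + 4*z)
(O(-225) - 446902)/(x(439) + 103436) = (-5295*I - 446902)/((4 + 4*439) + 103436) = (-5295*I - 446902)/((4 + 1756) + 103436) = (-5295*I - 446902)/(1760 + 103436) = (-446902 - 5295*I)/105196 = (-446902 - 5295*I)*(1/105196) = -223451/52598 - 5295*I/105196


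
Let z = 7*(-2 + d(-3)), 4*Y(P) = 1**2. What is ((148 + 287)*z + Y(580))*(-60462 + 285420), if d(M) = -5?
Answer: -9589847061/2 ≈ -4.7949e+9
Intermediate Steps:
Y(P) = 1/4 (Y(P) = (1/4)*1**2 = (1/4)*1 = 1/4)
z = -49 (z = 7*(-2 - 5) = 7*(-7) = -49)
((148 + 287)*z + Y(580))*(-60462 + 285420) = ((148 + 287)*(-49) + 1/4)*(-60462 + 285420) = (435*(-49) + 1/4)*224958 = (-21315 + 1/4)*224958 = -85259/4*224958 = -9589847061/2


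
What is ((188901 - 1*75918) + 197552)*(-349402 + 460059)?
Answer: 34362871495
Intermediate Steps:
((188901 - 1*75918) + 197552)*(-349402 + 460059) = ((188901 - 75918) + 197552)*110657 = (112983 + 197552)*110657 = 310535*110657 = 34362871495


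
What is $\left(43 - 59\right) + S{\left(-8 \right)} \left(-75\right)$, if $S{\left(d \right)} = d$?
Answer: $584$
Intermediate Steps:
$\left(43 - 59\right) + S{\left(-8 \right)} \left(-75\right) = \left(43 - 59\right) - -600 = \left(43 - 59\right) + 600 = -16 + 600 = 584$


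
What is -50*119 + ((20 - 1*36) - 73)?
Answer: -6039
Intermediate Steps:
-50*119 + ((20 - 1*36) - 73) = -5950 + ((20 - 36) - 73) = -5950 + (-16 - 73) = -5950 - 89 = -6039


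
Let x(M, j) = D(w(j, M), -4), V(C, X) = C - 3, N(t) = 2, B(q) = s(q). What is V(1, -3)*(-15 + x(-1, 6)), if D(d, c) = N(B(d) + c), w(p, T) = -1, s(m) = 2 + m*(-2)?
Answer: 26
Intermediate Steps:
s(m) = 2 - 2*m
B(q) = 2 - 2*q
D(d, c) = 2
V(C, X) = -3 + C
x(M, j) = 2
V(1, -3)*(-15 + x(-1, 6)) = (-3 + 1)*(-15 + 2) = -2*(-13) = 26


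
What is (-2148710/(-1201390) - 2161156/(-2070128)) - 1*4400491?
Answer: -273603770765282925/62175776948 ≈ -4.4005e+6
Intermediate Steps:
(-2148710/(-1201390) - 2161156/(-2070128)) - 1*4400491 = (-2148710*(-1/1201390) - 2161156*(-1/2070128)) - 4400491 = (214871/120139 + 540289/517532) - 4400491 = 176112398543/62175776948 - 4400491 = -273603770765282925/62175776948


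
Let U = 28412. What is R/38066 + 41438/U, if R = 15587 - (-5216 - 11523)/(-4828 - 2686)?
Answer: 3794895841515/2031656344172 ≈ 1.8679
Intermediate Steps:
R = 117103979/7514 (R = 15587 - (-16739)/(-7514) = 15587 - (-16739)*(-1)/7514 = 15587 - 1*16739/7514 = 15587 - 16739/7514 = 117103979/7514 ≈ 15585.)
R/38066 + 41438/U = (117103979/7514)/38066 + 41438/28412 = (117103979/7514)*(1/38066) + 41438*(1/28412) = 117103979/286027924 + 20719/14206 = 3794895841515/2031656344172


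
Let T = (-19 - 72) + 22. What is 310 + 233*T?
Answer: -15767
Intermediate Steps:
T = -69 (T = -91 + 22 = -69)
310 + 233*T = 310 + 233*(-69) = 310 - 16077 = -15767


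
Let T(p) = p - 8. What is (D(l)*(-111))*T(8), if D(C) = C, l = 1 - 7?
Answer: 0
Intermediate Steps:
T(p) = -8 + p
l = -6
(D(l)*(-111))*T(8) = (-6*(-111))*(-8 + 8) = 666*0 = 0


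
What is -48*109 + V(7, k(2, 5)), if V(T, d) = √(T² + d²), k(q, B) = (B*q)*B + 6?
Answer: -5232 + 7*√65 ≈ -5175.6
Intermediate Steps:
k(q, B) = 6 + q*B² (k(q, B) = q*B² + 6 = 6 + q*B²)
-48*109 + V(7, k(2, 5)) = -48*109 + √(7² + (6 + 2*5²)²) = -5232 + √(49 + (6 + 2*25)²) = -5232 + √(49 + (6 + 50)²) = -5232 + √(49 + 56²) = -5232 + √(49 + 3136) = -5232 + √3185 = -5232 + 7*√65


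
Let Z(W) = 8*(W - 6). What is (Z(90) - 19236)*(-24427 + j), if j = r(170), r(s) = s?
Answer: 450306948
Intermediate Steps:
j = 170
Z(W) = -48 + 8*W (Z(W) = 8*(-6 + W) = -48 + 8*W)
(Z(90) - 19236)*(-24427 + j) = ((-48 + 8*90) - 19236)*(-24427 + 170) = ((-48 + 720) - 19236)*(-24257) = (672 - 19236)*(-24257) = -18564*(-24257) = 450306948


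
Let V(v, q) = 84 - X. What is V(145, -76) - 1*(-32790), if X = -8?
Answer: 32882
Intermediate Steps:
V(v, q) = 92 (V(v, q) = 84 - 1*(-8) = 84 + 8 = 92)
V(145, -76) - 1*(-32790) = 92 - 1*(-32790) = 92 + 32790 = 32882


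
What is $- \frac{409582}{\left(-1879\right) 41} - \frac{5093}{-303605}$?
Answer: $\frac{3042524457}{570473795} \approx 5.3333$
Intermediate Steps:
$- \frac{409582}{\left(-1879\right) 41} - \frac{5093}{-303605} = - \frac{409582}{-77039} - - \frac{5093}{303605} = \left(-409582\right) \left(- \frac{1}{77039}\right) + \frac{5093}{303605} = \frac{409582}{77039} + \frac{5093}{303605} = \frac{3042524457}{570473795}$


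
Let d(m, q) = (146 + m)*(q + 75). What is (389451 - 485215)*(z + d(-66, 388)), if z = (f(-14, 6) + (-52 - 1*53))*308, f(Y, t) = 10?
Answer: -745043920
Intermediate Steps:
z = -29260 (z = (10 + (-52 - 1*53))*308 = (10 + (-52 - 53))*308 = (10 - 105)*308 = -95*308 = -29260)
d(m, q) = (75 + q)*(146 + m) (d(m, q) = (146 + m)*(75 + q) = (75 + q)*(146 + m))
(389451 - 485215)*(z + d(-66, 388)) = (389451 - 485215)*(-29260 + (10950 + 75*(-66) + 146*388 - 66*388)) = -95764*(-29260 + (10950 - 4950 + 56648 - 25608)) = -95764*(-29260 + 37040) = -95764*7780 = -745043920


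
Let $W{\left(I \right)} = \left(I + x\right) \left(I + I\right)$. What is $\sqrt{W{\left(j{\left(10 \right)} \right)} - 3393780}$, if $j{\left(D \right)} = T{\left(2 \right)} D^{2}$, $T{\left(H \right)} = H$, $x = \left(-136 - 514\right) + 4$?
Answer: $2 i \sqrt{893045} \approx 1890.0 i$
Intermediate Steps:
$x = -646$ ($x = -650 + 4 = -646$)
$j{\left(D \right)} = 2 D^{2}$
$W{\left(I \right)} = 2 I \left(-646 + I\right)$ ($W{\left(I \right)} = \left(I - 646\right) \left(I + I\right) = \left(-646 + I\right) 2 I = 2 I \left(-646 + I\right)$)
$\sqrt{W{\left(j{\left(10 \right)} \right)} - 3393780} = \sqrt{2 \cdot 2 \cdot 10^{2} \left(-646 + 2 \cdot 10^{2}\right) - 3393780} = \sqrt{2 \cdot 2 \cdot 100 \left(-646 + 2 \cdot 100\right) - 3393780} = \sqrt{2 \cdot 200 \left(-646 + 200\right) - 3393780} = \sqrt{2 \cdot 200 \left(-446\right) - 3393780} = \sqrt{-178400 - 3393780} = \sqrt{-3572180} = 2 i \sqrt{893045}$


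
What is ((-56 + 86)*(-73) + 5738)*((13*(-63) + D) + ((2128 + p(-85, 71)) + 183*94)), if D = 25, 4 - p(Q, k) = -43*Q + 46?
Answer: 52648772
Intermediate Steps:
p(Q, k) = -42 + 43*Q (p(Q, k) = 4 - (-43*Q + 46) = 4 - (46 - 43*Q) = 4 + (-46 + 43*Q) = -42 + 43*Q)
((-56 + 86)*(-73) + 5738)*((13*(-63) + D) + ((2128 + p(-85, 71)) + 183*94)) = ((-56 + 86)*(-73) + 5738)*((13*(-63) + 25) + ((2128 + (-42 + 43*(-85))) + 183*94)) = (30*(-73) + 5738)*((-819 + 25) + ((2128 + (-42 - 3655)) + 17202)) = (-2190 + 5738)*(-794 + ((2128 - 3697) + 17202)) = 3548*(-794 + (-1569 + 17202)) = 3548*(-794 + 15633) = 3548*14839 = 52648772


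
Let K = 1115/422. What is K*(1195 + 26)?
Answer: 1361415/422 ≈ 3226.1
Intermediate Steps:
K = 1115/422 (K = 1115*(1/422) = 1115/422 ≈ 2.6422)
K*(1195 + 26) = 1115*(1195 + 26)/422 = (1115/422)*1221 = 1361415/422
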